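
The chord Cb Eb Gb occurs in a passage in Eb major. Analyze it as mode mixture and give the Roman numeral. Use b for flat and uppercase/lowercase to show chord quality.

In Eb major scale degree 6 is C; Cb is its lowered form, from Eb minor. Cb–Eb–Gb is a major chord — the form found in Eb minor, not the diatonic vi (Cm). Borrowed into Eb major it is written bVI.

bVI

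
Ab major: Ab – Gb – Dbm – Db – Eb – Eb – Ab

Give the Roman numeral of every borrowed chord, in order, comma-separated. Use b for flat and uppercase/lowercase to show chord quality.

bVII, iv

In Ab major the diatonic chords are Ab, Bbm, Cm, Db, Eb, Fm, Gdim. Ab, Db and Eb are all diatonic. But Gb (Gb–Bb–Db) is foreign: the diatonic vii° on degree 7 is Gdim, whereas Gb comes from Ab minor. It is labeled bVII. But Dbm (Db–Fb–Ab) is foreign: the diatonic IV on degree 4 is Db, whereas Dbm comes from Ab minor. It is labeled iv.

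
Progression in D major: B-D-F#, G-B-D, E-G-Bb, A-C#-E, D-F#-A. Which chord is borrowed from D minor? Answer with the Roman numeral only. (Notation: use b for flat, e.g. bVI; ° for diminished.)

D major has the diatonic set D, Em, F#m, G, A, Bm, C#dim. Of the given chords, B–D–F# = Bm, G–B–D = G, A–C#–E = A and D–F#–A = D are diatonic. But E–G–Bb is foreign: the diatonic ii on degree 2 is Em, whereas Edim comes from D minor. It is labeled ii°.

ii°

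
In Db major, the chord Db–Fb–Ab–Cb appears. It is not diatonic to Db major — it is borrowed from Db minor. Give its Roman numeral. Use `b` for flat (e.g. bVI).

i7

The root Db is the diatonic 1st degree of Db major; the borrowing shows in the chord quality. Db–Fb–Ab–Cb is a minor-seventh chord — the form found in Db minor, not the diatonic I (Db). Borrowed into Db major it is written i7.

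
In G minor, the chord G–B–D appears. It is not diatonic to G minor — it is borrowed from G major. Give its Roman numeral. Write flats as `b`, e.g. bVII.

G is scale degree 1 in G minor. The diatonic chord on degree 1 would be Gm (i), but G–B–D is the major chord from G major. As a borrowed chord it is labeled I.

I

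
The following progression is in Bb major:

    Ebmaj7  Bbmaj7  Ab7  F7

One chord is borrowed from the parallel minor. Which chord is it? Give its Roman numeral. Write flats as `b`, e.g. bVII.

The diatonic triads in Bb major are Bb, Cm, Dm, Eb, F, Gm, Adim. Of the given chords, Ebmaj7, Bbmaj7 and F7 are diatonic. Ab7 (Ab–C–Eb–Gb) is not: scale degree 7 in Bb major carries Adim (vii°). In Bb minor the chord on that degree is Ab7, so here it functions as bVII7, borrowed from the parallel minor.

bVII7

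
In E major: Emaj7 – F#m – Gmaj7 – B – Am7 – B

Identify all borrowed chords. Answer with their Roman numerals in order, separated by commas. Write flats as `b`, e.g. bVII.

E major has the diatonic set E, F#m, G#m, A, B, C#m, D#dim. Emaj7, F#m and B are all diatonic. But Gmaj7 (G–B–D–F#) is foreign: the diatonic iii on degree 3 is G#m, whereas Gmaj7 comes from E minor. It is labeled bIIImaj7. Am7 (A–C–E–G) doesn't fit — on degree 4 E major would have A (IV). Am7 is the degree-4 chord of E minor, so it is the borrowed iv7.

bIIImaj7, iv7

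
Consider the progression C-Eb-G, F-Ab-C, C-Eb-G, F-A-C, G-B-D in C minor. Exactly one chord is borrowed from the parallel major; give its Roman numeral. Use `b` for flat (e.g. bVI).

IV

In C minor (with V from harmonic minor) the diatonic chords are Cm, Ddim, Eb, Fm, G, Ab, Bb. C–Eb–G = Cm, F–Ab–C = Fm and G–B–D = G all belong to that set. But F–A–C is foreign: the diatonic iv on degree 4 is Fm, whereas F comes from C major. It is labeled IV.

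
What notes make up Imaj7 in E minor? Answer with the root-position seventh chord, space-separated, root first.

Imaj7 is built on scale degree 1, which is E in both E minor and its parallel. Stacking thirds in E major on E gives E–G#–B–D#.

E G# B D#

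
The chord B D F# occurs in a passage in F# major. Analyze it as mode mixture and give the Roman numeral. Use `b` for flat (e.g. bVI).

iv

B is scale degree 4 in F# major. Diatonically F# major has B (IV) on that degree; B–D–F# is instead the minor chord native to F# minor, so it takes the label iv.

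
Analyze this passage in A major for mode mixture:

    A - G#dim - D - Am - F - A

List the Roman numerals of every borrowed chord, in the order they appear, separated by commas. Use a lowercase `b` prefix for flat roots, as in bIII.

The diatonic triads in A major are A, Bm, C#m, D, E, F#m, G#dim. Of the given chords, A, G#dim and D are diatonic. But Am (A–C–E) is foreign: the diatonic I on degree 1 is A, whereas Am comes from A minor. It is labeled i. F (F–A–C) is not: scale degree 6 in A major carries F#m (vi). In A minor the chord on that degree is F, so here it functions as bVI, borrowed from the parallel minor.

i, bVI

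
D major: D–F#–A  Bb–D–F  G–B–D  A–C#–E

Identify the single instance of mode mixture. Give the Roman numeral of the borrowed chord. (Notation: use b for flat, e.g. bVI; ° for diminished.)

bVI

D major has the diatonic set D, Em, F#m, G, A, Bm, C#dim. Of the given chords, D–F#–A = D, G–B–D = G and A–C#–E = A are diatonic. Bb–D–F is not: scale degree 6 in D major carries Bm (vi). In D minor the chord on that degree is Bb, so here it functions as bVI, borrowed from the parallel minor.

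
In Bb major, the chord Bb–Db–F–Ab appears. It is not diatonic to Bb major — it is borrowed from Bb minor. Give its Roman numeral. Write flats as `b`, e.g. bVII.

Bb is scale degree 1 in Bb major. Bb–Db–F–Ab is a minor-seventh chord — the form found in Bb minor, not the diatonic I (Bb). Borrowed into Bb major it is written i7.

i7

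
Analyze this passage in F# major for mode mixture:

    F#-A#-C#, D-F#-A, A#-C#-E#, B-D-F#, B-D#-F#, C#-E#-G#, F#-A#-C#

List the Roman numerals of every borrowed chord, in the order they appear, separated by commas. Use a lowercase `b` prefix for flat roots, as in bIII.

The diatonic triads in F# major are F#, G#m, A#m, B, C#, D#m, E#dim. F#–A#–C# = F#, A#–C#–E# = A#m, B–D#–F# = B and C#–E#–G# = C# are all diatonic. But D–F#–A is foreign: the diatonic vi on degree 6 is D#m, whereas D comes from F# minor. It is labeled bVI. B–D–F# is not: scale degree 4 in F# major carries B (IV). In F# minor the chord on that degree is Bm, so here it functions as iv, borrowed from the parallel minor.

bVI, iv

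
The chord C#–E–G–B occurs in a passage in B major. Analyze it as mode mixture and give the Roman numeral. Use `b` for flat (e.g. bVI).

iiø7

C# is scale degree 2 in B major. Diatonically B major has C#m (ii) on that degree; C#–E–G–B is instead the half-diminished-seventh chord native to B minor, so it takes the label iiø7.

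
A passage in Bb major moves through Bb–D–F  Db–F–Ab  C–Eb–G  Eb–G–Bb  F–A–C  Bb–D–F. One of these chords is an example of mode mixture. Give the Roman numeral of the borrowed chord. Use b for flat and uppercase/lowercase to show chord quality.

bIII

In Bb major the diatonic chords are Bb, Cm, Dm, Eb, F, Gm, Adim. Of the given chords, Bb–D–F = Bb, C–Eb–G = Cm, Eb–G–Bb = Eb and F–A–C = F are diatonic. Db–F–Ab doesn't fit — on degree 3 Bb major would have Dm (iii). Db is the degree-3 chord of Bb minor, so it is the borrowed bIII.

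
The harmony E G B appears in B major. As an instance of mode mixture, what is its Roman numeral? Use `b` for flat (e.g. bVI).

The root E is the diatonic 4th degree of B major; the borrowing shows in the chord quality. Diatonically B major has E (IV) on that degree; E–G–B is instead the minor chord native to B minor, so it takes the label iv.

iv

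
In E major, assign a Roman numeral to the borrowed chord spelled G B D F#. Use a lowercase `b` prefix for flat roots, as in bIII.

bIIImaj7

In E major scale degree 3 is G#; G is its lowered form, from E minor. G–B–D–F# is a major-seventh chord — the form found in E minor, not the diatonic iii (G#m). Borrowed into E major it is written bIIImaj7.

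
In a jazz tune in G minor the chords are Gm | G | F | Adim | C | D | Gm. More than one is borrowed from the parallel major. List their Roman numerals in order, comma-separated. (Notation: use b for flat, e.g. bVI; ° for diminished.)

G minor has the diatonic set Gm, Adim, Bb, Cm, D, Eb, F (with V from harmonic minor). Of the given chords, Gm, F, Adim and D are diatonic. G (G–B–D) is not: scale degree 1 in G minor carries Gm (i). In G major the chord on that degree is G, so here it functions as I, borrowed from the parallel major. C (C–E–G) doesn't fit — on degree 4 G minor would have Cm (iv). C is the degree-4 chord of G major, so it is the borrowed IV.

I, IV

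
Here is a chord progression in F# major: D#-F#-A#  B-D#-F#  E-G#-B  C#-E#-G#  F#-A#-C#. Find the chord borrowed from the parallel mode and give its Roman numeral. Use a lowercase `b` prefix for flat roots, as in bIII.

The diatonic triads in F# major are F#, G#m, A#m, B, C#, D#m, E#dim. D#–F#–A# = D#m, B–D#–F# = B, C#–E#–G# = C# and F#–A#–C# = F# are all diatonic. E–G#–B is not: scale degree 7 in F# major carries E#dim (vii°). In F# minor the chord on that degree is E, so here it functions as bVII, borrowed from the parallel minor.

bVII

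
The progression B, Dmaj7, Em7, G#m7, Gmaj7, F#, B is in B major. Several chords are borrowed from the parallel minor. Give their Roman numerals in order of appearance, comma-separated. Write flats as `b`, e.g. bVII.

B major has the diatonic set B, C#m, D#m, E, F#, G#m, A#dim. B, G#m7 and F# all belong to that set. Dmaj7 (D–F#–A–C#) is not: scale degree 3 in B major carries D#m (iii). In B minor the chord on that degree is Dmaj7, so here it functions as bIIImaj7, borrowed from the parallel minor. Em7 (E–G–B–D) is not: scale degree 4 in B major carries E (IV). In B minor the chord on that degree is Em7, so here it functions as iv7, borrowed from the parallel minor. Gmaj7 (G–B–D–F#) is not: scale degree 6 in B major carries G#m (vi). In B minor the chord on that degree is Gmaj7, so here it functions as bVImaj7, borrowed from the parallel minor.

bIIImaj7, iv7, bVImaj7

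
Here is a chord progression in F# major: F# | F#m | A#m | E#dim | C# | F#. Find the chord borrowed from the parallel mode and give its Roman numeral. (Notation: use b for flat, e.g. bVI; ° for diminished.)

i

The diatonic triads in F# major are F#, G#m, A#m, B, C#, D#m, E#dim. F#, A#m, E#dim and C# are all diatonic. But F#m (F#–A–C#) is foreign: the diatonic I on degree 1 is F#, whereas F#m comes from F# minor. It is labeled i.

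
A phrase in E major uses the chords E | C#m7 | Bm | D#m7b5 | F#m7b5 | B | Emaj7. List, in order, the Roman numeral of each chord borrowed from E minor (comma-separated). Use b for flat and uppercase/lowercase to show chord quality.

v, iiø7

In E major the diatonic chords are E, F#m, G#m, A, B, C#m, D#dim. E, C#m7, D#m7b5, B and Emaj7 all belong to that set. But Bm (B–D–F#) is foreign: the diatonic V on degree 5 is B, whereas Bm comes from E minor. It is labeled v. But F#m7b5 (F#–A–C–E) is foreign: the diatonic ii on degree 2 is F#m, whereas F#m7b5 comes from E minor. It is labeled iiø7.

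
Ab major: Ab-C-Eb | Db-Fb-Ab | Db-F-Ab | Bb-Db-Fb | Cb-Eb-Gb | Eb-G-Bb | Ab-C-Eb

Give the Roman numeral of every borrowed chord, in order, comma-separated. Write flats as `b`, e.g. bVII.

iv, ii°, bIII

The diatonic triads in Ab major are Ab, Bbm, Cm, Db, Eb, Fm, Gdim. Ab–C–Eb = Ab, Db–F–Ab = Db and Eb–G–Bb = Eb are all diatonic. Db–Fb–Ab doesn't fit — on degree 4 Ab major would have Db (IV). Dbm is the degree-4 chord of Ab minor, so it is the borrowed iv. Bb–Db–Fb is not: scale degree 2 in Ab major carries Bbm (ii). In Ab minor the chord on that degree is Bbdim, so here it functions as ii°, borrowed from the parallel minor. Cb–Eb–Gb is not: scale degree 3 in Ab major carries Cm (iii). In Ab minor the chord on that degree is Cb, so here it functions as bIII, borrowed from the parallel minor.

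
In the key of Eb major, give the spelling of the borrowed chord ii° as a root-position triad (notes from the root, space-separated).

F Ab Cb

ii° is built on scale degree 2, which is F in both Eb major and its parallel. Building the diminished chord from the parallel minor on F: F–Ab–Cb.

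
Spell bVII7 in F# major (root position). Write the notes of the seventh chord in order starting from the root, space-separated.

The root of bVII7 is the lowered 7th degree: E# becomes E. Stacking thirds in F# minor on E gives E–G#–B–D.

E G# B D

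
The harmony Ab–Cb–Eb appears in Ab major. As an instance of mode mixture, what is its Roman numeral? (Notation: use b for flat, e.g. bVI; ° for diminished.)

Ab is scale degree 1 in Ab major. The diatonic chord on degree 1 would be Ab (I), but Ab–Cb–Eb is the minor chord from Ab minor. As a borrowed chord it is labeled i.

i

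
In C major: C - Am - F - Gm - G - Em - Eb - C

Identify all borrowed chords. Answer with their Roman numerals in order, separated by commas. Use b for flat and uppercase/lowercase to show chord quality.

v, bIII

The diatonic triads in C major are C, Dm, Em, F, G, Am, Bdim. C, Am, F, G and Em are all diatonic. Gm (G–Bb–D) doesn't fit — on degree 5 C major would have G (V). Gm is the degree-5 chord of C minor, so it is the borrowed v. But Eb (Eb–G–Bb) is foreign: the diatonic iii on degree 3 is Em, whereas Eb comes from C minor. It is labeled bIII.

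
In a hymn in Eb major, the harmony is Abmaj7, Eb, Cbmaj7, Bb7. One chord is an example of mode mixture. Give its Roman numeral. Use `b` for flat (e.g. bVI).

In Eb major the diatonic chords are Eb, Fm, Gm, Ab, Bb, Cm, Ddim. Abmaj7, Eb and Bb7 are all diatonic. But Cbmaj7 (Cb–Eb–Gb–Bb) is foreign: the diatonic vi on degree 6 is Cm, whereas Cbmaj7 comes from Eb minor. It is labeled bVImaj7.

bVImaj7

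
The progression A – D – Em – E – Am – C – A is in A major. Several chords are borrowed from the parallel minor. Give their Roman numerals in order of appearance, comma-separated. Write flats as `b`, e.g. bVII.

v, i, bIII

The diatonic triads in A major are A, Bm, C#m, D, E, F#m, G#dim. Of the given chords, A, D and E are diatonic. Em (E–G–B) is not: scale degree 5 in A major carries E (V). In A minor the chord on that degree is Em, so here it functions as v, borrowed from the parallel minor. Am (A–C–E) is not: scale degree 1 in A major carries A (I). In A minor the chord on that degree is Am, so here it functions as i, borrowed from the parallel minor. But C (C–E–G) is foreign: the diatonic iii on degree 3 is C#m, whereas C comes from A minor. It is labeled bIII.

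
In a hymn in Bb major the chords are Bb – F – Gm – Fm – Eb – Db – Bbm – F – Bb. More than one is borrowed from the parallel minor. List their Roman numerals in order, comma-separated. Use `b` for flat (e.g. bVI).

The diatonic triads in Bb major are Bb, Cm, Dm, Eb, F, Gm, Adim. Of the given chords, Bb, F, Gm and Eb are diatonic. But Fm (F–Ab–C) is foreign: the diatonic V on degree 5 is F, whereas Fm comes from Bb minor. It is labeled v. Db (Db–F–Ab) is not: scale degree 3 in Bb major carries Dm (iii). In Bb minor the chord on that degree is Db, so here it functions as bIII, borrowed from the parallel minor. Bbm (Bb–Db–F) doesn't fit — on degree 1 Bb major would have Bb (I). Bbm is the degree-1 chord of Bb minor, so it is the borrowed i.

v, bIII, i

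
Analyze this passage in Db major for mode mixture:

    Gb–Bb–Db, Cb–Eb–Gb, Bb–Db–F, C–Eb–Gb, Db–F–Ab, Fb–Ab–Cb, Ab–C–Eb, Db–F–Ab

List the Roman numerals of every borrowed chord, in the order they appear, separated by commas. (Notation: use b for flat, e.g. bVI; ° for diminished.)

bVII, bIII

In Db major the diatonic chords are Db, Ebm, Fm, Gb, Ab, Bbm, Cdim. Gb–Bb–Db = Gb, Bb–Db–F = Bbm, C–Eb–Gb = Cdim, Db–F–Ab = Db and Ab–C–Eb = Ab are all diatonic. But Cb–Eb–Gb is foreign: the diatonic vii° on degree 7 is Cdim, whereas Cb comes from Db minor. It is labeled bVII. But Fb–Ab–Cb is foreign: the diatonic iii on degree 3 is Fm, whereas Fb comes from Db minor. It is labeled bIII.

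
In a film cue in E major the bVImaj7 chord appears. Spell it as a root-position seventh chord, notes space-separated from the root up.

bVImaj7 is built on the lowered scale degree 6. In E major degree 6 is C#; lowered it becomes C. Building the major-seventh chord from the parallel minor on C: C–E–G–B.

C E G B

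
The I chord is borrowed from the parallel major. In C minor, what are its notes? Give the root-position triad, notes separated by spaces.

C E G

I is built on scale degree 1, which is C in both C minor and its parallel. Building the major chord from the parallel major on C: C–E–G.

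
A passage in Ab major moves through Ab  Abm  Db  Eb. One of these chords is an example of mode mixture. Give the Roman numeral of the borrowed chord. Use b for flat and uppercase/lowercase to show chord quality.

i

In Ab major the diatonic chords are Ab, Bbm, Cm, Db, Eb, Fm, Gdim. Ab, Db and Eb all belong to that set. But Abm (Ab–Cb–Eb) is foreign: the diatonic I on degree 1 is Ab, whereas Abm comes from Ab minor. It is labeled i.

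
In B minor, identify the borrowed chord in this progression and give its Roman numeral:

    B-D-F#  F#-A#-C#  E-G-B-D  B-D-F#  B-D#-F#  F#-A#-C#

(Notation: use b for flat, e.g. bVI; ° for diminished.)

I

B minor has the diatonic set Bm, C#dim, D, Em, F#, G, A (with V from harmonic minor). B–D–F# = Bm, F#–A#–C# = F# and E–G–B–D = Em7 are all diatonic. B–D#–F# is not: scale degree 1 in B minor carries Bm (i). In B major the chord on that degree is B, so here it functions as I, borrowed from the parallel major.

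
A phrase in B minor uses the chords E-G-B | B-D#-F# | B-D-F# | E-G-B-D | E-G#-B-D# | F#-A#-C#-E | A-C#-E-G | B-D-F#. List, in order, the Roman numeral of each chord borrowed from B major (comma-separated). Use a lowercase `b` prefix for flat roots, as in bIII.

The diatonic triads in B minor (with V from harmonic minor) are Bm, C#dim, D, Em, F#, G, A. E–G–B = Em, B–D–F# = Bm, E–G–B–D = Em7, F#–A#–C#–E = F#7 and A–C#–E–G = A7 are all diatonic. B–D#–F# is not: scale degree 1 in B minor carries Bm (i). In B major the chord on that degree is B, so here it functions as I, borrowed from the parallel major. But E–G#–B–D# is foreign: the diatonic iv on degree 4 is Em, whereas Emaj7 comes from B major. It is labeled IVmaj7.

I, IVmaj7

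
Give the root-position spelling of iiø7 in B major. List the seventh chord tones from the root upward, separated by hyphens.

iiø7 is built on scale degree 2, which is C# in both B major and its parallel. In B minor the chord on C# is C#–E–G–B.

C#-E-G-B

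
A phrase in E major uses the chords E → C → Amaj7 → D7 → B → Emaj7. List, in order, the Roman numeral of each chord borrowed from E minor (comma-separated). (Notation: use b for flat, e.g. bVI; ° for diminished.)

The diatonic triads in E major are E, F#m, G#m, A, B, C#m, D#dim. E, Amaj7, B and Emaj7 all belong to that set. C (C–E–G) is not: scale degree 6 in E major carries C#m (vi). In E minor the chord on that degree is C, so here it functions as bVI, borrowed from the parallel minor. D7 (D–F#–A–C) doesn't fit — on degree 7 E major would have D#dim (vii°). D7 is the degree-7 chord of E minor, so it is the borrowed bVII7.

bVI, bVII7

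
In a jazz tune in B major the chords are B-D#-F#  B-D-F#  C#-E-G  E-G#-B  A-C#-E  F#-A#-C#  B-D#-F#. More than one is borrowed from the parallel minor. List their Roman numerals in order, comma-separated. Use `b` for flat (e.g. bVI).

i, ii°, bVII

B major has the diatonic set B, C#m, D#m, E, F#, G#m, A#dim. B–D#–F# = B, E–G#–B = E and F#–A#–C# = F# all belong to that set. B–D–F# doesn't fit — on degree 1 B major would have B (I). Bm is the degree-1 chord of B minor, so it is the borrowed i. But C#–E–G is foreign: the diatonic ii on degree 2 is C#m, whereas C#dim comes from B minor. It is labeled ii°. But A–C#–E is foreign: the diatonic vii° on degree 7 is A#dim, whereas A comes from B minor. It is labeled bVII.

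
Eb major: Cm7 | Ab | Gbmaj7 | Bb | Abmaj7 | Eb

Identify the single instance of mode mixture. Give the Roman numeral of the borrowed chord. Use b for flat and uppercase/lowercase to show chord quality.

bIIImaj7

The diatonic triads in Eb major are Eb, Fm, Gm, Ab, Bb, Cm, Ddim. Cm7, Ab, Bb, Abmaj7 and Eb are all diatonic. Gbmaj7 (Gb–Bb–Db–F) is not: scale degree 3 in Eb major carries Gm (iii). In Eb minor the chord on that degree is Gbmaj7, so here it functions as bIIImaj7, borrowed from the parallel minor.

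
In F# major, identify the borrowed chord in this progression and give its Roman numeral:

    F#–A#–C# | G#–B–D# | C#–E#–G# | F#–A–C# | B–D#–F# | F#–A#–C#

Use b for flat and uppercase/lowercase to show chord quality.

i

The diatonic triads in F# major are F#, G#m, A#m, B, C#, D#m, E#dim. Of the given chords, F#–A#–C# = F#, G#–B–D# = G#m, C#–E#–G# = C# and B–D#–F# = B are diatonic. But F#–A–C# is foreign: the diatonic I on degree 1 is F#, whereas F#m comes from F# minor. It is labeled i.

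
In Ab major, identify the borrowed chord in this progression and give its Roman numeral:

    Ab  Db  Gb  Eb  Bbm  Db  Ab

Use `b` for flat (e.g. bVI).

bVII

Ab major has the diatonic set Ab, Bbm, Cm, Db, Eb, Fm, Gdim. Ab, Db, Eb and Bbm are all diatonic. But Gb (Gb–Bb–Db) is foreign: the diatonic vii° on degree 7 is Gdim, whereas Gb comes from Ab minor. It is labeled bVII.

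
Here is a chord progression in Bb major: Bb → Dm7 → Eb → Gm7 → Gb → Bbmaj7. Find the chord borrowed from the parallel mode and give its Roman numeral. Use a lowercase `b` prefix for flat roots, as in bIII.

bVI

In Bb major the diatonic chords are Bb, Cm, Dm, Eb, F, Gm, Adim. Bb, Dm7, Eb, Gm7 and Bbmaj7 all belong to that set. But Gb (Gb–Bb–Db) is foreign: the diatonic vi on degree 6 is Gm, whereas Gb comes from Bb minor. It is labeled bVI.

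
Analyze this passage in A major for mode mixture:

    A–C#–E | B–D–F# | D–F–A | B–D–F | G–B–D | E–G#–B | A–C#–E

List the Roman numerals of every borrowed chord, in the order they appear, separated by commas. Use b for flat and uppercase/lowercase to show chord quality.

A major has the diatonic set A, Bm, C#m, D, E, F#m, G#dim. A–C#–E = A, B–D–F# = Bm and E–G#–B = E are all diatonic. D–F–A doesn't fit — on degree 4 A major would have D (IV). Dm is the degree-4 chord of A minor, so it is the borrowed iv. B–D–F doesn't fit — on degree 2 A major would have Bm (ii). Bdim is the degree-2 chord of A minor, so it is the borrowed ii°. But G–B–D is foreign: the diatonic vii° on degree 7 is G#dim, whereas G comes from A minor. It is labeled bVII.

iv, ii°, bVII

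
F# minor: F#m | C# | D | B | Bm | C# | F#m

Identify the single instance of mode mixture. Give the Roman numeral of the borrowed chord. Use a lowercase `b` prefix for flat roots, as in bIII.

IV

In F# minor (with V from harmonic minor) the diatonic chords are F#m, G#dim, A, Bm, C#, D, E. Of the given chords, F#m, C#, D and Bm are diatonic. B (B–D#–F#) is not: scale degree 4 in F# minor carries Bm (iv). In F# major the chord on that degree is B, so here it functions as IV, borrowed from the parallel major.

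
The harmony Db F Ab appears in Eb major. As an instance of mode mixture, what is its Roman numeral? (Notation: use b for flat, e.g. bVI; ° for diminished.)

In Eb major scale degree 7 is D; Db is its lowered form, from Eb minor. Diatonically Eb major has Ddim (vii°) on that degree; Db–F–Ab is instead the major chord native to Eb minor, so it takes the label bVII.

bVII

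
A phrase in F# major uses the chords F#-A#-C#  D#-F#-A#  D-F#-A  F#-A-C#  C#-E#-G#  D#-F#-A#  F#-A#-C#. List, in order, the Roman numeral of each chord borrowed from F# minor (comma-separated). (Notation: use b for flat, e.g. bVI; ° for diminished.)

The diatonic triads in F# major are F#, G#m, A#m, B, C#, D#m, E#dim. F#–A#–C# = F#, D#–F#–A# = D#m and C#–E#–G# = C# all belong to that set. D–F#–A doesn't fit — on degree 6 F# major would have D#m (vi). D is the degree-6 chord of F# minor, so it is the borrowed bVI. But F#–A–C# is foreign: the diatonic I on degree 1 is F#, whereas F#m comes from F# minor. It is labeled i.

bVI, i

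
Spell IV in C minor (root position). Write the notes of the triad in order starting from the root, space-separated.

F A C

IV is built on scale degree 4, which is F in both C minor and its parallel. Stacking thirds in C major on F gives F–A–C.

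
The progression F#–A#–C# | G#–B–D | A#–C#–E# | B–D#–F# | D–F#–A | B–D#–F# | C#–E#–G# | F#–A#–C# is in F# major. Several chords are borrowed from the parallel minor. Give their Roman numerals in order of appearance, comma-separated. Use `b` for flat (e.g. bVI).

ii°, bVI

The diatonic triads in F# major are F#, G#m, A#m, B, C#, D#m, E#dim. F#–A#–C# = F#, A#–C#–E# = A#m, B–D#–F# = B and C#–E#–G# = C# all belong to that set. G#–B–D is not: scale degree 2 in F# major carries G#m (ii). In F# minor the chord on that degree is G#dim, so here it functions as ii°, borrowed from the parallel minor. D–F#–A doesn't fit — on degree 6 F# major would have D#m (vi). D is the degree-6 chord of F# minor, so it is the borrowed bVI.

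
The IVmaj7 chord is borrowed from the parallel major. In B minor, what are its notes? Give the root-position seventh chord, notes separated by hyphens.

IVmaj7 is built on scale degree 4, which is E in both B minor and its parallel. In B major the chord on E is E–G#–B–D#.

E-G#-B-D#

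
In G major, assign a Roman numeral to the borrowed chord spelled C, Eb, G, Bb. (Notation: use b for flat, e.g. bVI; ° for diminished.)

iv7

C is scale degree 4 in G major. Diatonically G major has C (IV) on that degree; C–Eb–G–Bb is instead the minor-seventh chord native to G minor, so it takes the label iv7.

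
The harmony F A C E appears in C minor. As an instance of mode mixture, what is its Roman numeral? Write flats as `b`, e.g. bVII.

F is scale degree 4 in C minor. F–A–C–E is a major-seventh chord — the form found in C major, not the diatonic iv (Fm). Borrowed into C minor it is written IVmaj7.

IVmaj7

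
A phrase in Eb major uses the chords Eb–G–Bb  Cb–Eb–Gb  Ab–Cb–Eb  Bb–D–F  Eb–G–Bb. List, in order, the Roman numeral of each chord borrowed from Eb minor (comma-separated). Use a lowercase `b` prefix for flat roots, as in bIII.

Eb major has the diatonic set Eb, Fm, Gm, Ab, Bb, Cm, Ddim. Eb–G–Bb = Eb and Bb–D–F = Bb are both diatonic. But Cb–Eb–Gb is foreign: the diatonic vi on degree 6 is Cm, whereas Cb comes from Eb minor. It is labeled bVI. Ab–Cb–Eb is not: scale degree 4 in Eb major carries Ab (IV). In Eb minor the chord on that degree is Abm, so here it functions as iv, borrowed from the parallel minor.

bVI, iv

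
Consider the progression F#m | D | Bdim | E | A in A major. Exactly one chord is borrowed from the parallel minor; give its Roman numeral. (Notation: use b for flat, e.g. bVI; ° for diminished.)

ii°

In A major the diatonic chords are A, Bm, C#m, D, E, F#m, G#dim. F#m, D, E and A all belong to that set. Bdim (B–D–F) doesn't fit — on degree 2 A major would have Bm (ii). Bdim is the degree-2 chord of A minor, so it is the borrowed ii°.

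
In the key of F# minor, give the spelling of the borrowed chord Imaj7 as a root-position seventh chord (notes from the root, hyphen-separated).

The root, F#, is scale degree 1 — the same note in F# minor and F# major; only the chord quality changes. In F# major the chord on F# is F#–A#–C#–E#.

F#-A#-C#-E#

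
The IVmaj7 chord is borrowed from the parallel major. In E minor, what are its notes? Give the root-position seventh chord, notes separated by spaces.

A C# E G#

The root, A, is scale degree 4 — the same note in E minor and E major; only the chord quality changes. Building the major-seventh chord from the parallel major on A: A–C#–E–G#.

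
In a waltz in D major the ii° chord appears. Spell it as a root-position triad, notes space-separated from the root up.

E G Bb

The root, E, is scale degree 2 — the same note in D major and D minor; only the chord quality changes. Building the diminished chord from the parallel minor on E: E–G–Bb.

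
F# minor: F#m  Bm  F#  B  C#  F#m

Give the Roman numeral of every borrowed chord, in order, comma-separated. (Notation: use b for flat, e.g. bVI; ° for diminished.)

I, IV

The diatonic triads in F# minor (with V from harmonic minor) are F#m, G#dim, A, Bm, C#, D, E. Of the given chords, F#m, Bm and C# are diatonic. F# (F#–A#–C#) doesn't fit — on degree 1 F# minor would have F#m (i). F# is the degree-1 chord of F# major, so it is the borrowed I. But B (B–D#–F#) is foreign: the diatonic iv on degree 4 is Bm, whereas B comes from F# major. It is labeled IV.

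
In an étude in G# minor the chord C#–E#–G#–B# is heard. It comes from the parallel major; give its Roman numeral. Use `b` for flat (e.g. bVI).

IVmaj7

The root C# is the diatonic 4th degree of G# minor; the borrowing shows in the chord quality. The diatonic chord on degree 4 would be C#m (iv), but C#–E#–G#–B# is the major-seventh chord from G# major. As a borrowed chord it is labeled IVmaj7.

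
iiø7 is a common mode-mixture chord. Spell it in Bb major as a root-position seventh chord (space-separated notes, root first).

C Eb Gb Bb

The root, C, is scale degree 2 — the same note in Bb major and Bb minor; only the chord quality changes. Stacking thirds in Bb minor on C gives C–Eb–Gb–Bb.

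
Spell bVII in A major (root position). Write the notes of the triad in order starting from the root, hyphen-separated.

G-B-D

bVII is built on the lowered scale degree 7. In A major degree 7 is G#; lowered it becomes G. Building the major chord from the parallel minor on G: G–B–D.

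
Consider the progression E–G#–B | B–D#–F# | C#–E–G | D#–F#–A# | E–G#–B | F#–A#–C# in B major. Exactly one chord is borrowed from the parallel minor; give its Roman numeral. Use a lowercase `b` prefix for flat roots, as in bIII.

ii°

The diatonic triads in B major are B, C#m, D#m, E, F#, G#m, A#dim. Of the given chords, E–G#–B = E, B–D#–F# = B, D#–F#–A# = D#m and F#–A#–C# = F# are diatonic. C#–E–G is not: scale degree 2 in B major carries C#m (ii). In B minor the chord on that degree is C#dim, so here it functions as ii°, borrowed from the parallel minor.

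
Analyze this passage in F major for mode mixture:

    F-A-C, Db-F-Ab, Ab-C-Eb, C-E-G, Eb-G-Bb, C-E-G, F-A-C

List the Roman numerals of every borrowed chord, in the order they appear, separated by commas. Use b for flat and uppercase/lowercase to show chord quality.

bVI, bIII, bVII

The diatonic triads in F major are F, Gm, Am, Bb, C, Dm, Edim. F–A–C = F and C–E–G = C both belong to that set. Db–F–Ab is not: scale degree 6 in F major carries Dm (vi). In F minor the chord on that degree is Db, so here it functions as bVI, borrowed from the parallel minor. Ab–C–Eb doesn't fit — on degree 3 F major would have Am (iii). Ab is the degree-3 chord of F minor, so it is the borrowed bIII. Eb–G–Bb doesn't fit — on degree 7 F major would have Edim (vii°). Eb is the degree-7 chord of F minor, so it is the borrowed bVII.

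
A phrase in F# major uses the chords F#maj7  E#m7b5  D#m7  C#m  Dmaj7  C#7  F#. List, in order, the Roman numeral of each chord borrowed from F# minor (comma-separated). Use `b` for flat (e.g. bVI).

In F# major the diatonic chords are F#, G#m, A#m, B, C#, D#m, E#dim. F#maj7, E#m7b5, D#m7, C#7 and F# all belong to that set. C#m (C#–E–G#) is not: scale degree 5 in F# major carries C# (V). In F# minor the chord on that degree is C#m, so here it functions as v, borrowed from the parallel minor. Dmaj7 (D–F#–A–C#) is not: scale degree 6 in F# major carries D#m (vi). In F# minor the chord on that degree is Dmaj7, so here it functions as bVImaj7, borrowed from the parallel minor.

v, bVImaj7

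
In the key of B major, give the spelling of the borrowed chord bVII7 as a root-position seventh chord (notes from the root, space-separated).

A C# E G

The root of bVII7 is the lowered 7th degree: A# becomes A. Stacking thirds in B minor on A gives A–C#–E–G.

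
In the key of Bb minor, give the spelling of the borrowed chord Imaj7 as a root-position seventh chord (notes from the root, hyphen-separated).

Bb-D-F-A

The root, Bb, is scale degree 1 — the same note in Bb minor and Bb major; only the chord quality changes. Building the major-seventh chord from the parallel major on Bb: Bb–D–F–A.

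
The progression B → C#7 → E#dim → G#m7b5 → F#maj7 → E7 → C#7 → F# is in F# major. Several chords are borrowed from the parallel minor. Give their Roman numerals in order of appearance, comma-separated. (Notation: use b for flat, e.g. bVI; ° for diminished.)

iiø7, bVII7

In F# major the diatonic chords are F#, G#m, A#m, B, C#, D#m, E#dim. Of the given chords, B, C#7, E#dim, F#maj7 and F# are diatonic. But G#m7b5 (G#–B–D–F#) is foreign: the diatonic ii on degree 2 is G#m, whereas G#m7b5 comes from F# minor. It is labeled iiø7. But E7 (E–G#–B–D) is foreign: the diatonic vii° on degree 7 is E#dim, whereas E7 comes from F# minor. It is labeled bVII7.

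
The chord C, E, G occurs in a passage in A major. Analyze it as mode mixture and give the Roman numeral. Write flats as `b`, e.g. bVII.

The root C is the lowered 3rd scale degree — diatonically A major has C# there. The diatonic chord on degree 3 would be C#m (iii), but C–E–G is the major chord from A minor. As a borrowed chord it is labeled bIII.

bIII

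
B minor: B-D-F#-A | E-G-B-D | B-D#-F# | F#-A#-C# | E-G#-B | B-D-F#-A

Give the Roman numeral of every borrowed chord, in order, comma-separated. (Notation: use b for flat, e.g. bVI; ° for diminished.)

In B minor (with V from harmonic minor) the diatonic chords are Bm, C#dim, D, Em, F#, G, A. B–D–F#–A = Bm7, E–G–B–D = Em7 and F#–A#–C# = F# are all diatonic. B–D#–F# is not: scale degree 1 in B minor carries Bm (i). In B major the chord on that degree is B, so here it functions as I, borrowed from the parallel major. E–G#–B doesn't fit — on degree 4 B minor would have Em (iv). E is the degree-4 chord of B major, so it is the borrowed IV.

I, IV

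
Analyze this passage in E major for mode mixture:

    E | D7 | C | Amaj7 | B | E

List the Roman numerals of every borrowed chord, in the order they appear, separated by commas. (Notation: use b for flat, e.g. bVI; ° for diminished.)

In E major the diatonic chords are E, F#m, G#m, A, B, C#m, D#dim. E, Amaj7 and B are all diatonic. D7 (D–F#–A–C) is not: scale degree 7 in E major carries D#dim (vii°). In E minor the chord on that degree is D7, so here it functions as bVII7, borrowed from the parallel minor. C (C–E–G) doesn't fit — on degree 6 E major would have C#m (vi). C is the degree-6 chord of E minor, so it is the borrowed bVI.

bVII7, bVI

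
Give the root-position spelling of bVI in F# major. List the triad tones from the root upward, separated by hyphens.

D-F#-A

The root of bVI is the lowered 6th degree: D# becomes D. Building the major chord from the parallel minor on D: D–F#–A.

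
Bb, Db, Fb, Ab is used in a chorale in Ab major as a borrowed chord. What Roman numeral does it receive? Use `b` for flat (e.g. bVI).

iiø7

The root Bb is the diatonic 2nd degree of Ab major; the borrowing shows in the chord quality. Bb–Db–Fb–Ab is a half-diminished-seventh chord — the form found in Ab minor, not the diatonic ii (Bbm). Borrowed into Ab major it is written iiø7.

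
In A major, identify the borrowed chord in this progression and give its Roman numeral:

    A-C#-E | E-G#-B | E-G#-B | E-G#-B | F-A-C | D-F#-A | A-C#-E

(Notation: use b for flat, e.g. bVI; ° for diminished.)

The diatonic triads in A major are A, Bm, C#m, D, E, F#m, G#dim. A–C#–E = A, E–G#–B = E and D–F#–A = D all belong to that set. But F–A–C is foreign: the diatonic vi on degree 6 is F#m, whereas F comes from A minor. It is labeled bVI.

bVI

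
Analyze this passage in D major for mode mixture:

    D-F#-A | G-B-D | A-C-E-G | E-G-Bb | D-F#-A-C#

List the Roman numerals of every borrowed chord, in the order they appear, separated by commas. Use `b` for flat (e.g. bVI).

In D major the diatonic chords are D, Em, F#m, G, A, Bm, C#dim. Of the given chords, D–F#–A = D, G–B–D = G and D–F#–A–C# = Dmaj7 are diatonic. A–C–E–G is not: scale degree 5 in D major carries A (V). In D minor the chord on that degree is Am7, so here it functions as v7, borrowed from the parallel minor. But E–G–Bb is foreign: the diatonic ii on degree 2 is Em, whereas Edim comes from D minor. It is labeled ii°.

v7, ii°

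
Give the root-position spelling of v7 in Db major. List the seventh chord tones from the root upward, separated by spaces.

The root, Ab, is scale degree 5 — the same note in Db major and Db minor; only the chord quality changes. In Db minor the chord on Ab is Ab–Cb–Eb–Gb.

Ab Cb Eb Gb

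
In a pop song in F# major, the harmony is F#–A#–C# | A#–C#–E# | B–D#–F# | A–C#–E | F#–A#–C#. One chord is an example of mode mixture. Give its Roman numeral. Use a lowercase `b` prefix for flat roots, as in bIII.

In F# major the diatonic chords are F#, G#m, A#m, B, C#, D#m, E#dim. F#–A#–C# = F#, A#–C#–E# = A#m and B–D#–F# = B are all diatonic. But A–C#–E is foreign: the diatonic iii on degree 3 is A#m, whereas A comes from F# minor. It is labeled bIII.

bIII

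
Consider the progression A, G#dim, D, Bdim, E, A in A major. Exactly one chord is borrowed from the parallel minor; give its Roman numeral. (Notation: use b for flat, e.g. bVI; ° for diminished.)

ii°

A major has the diatonic set A, Bm, C#m, D, E, F#m, G#dim. A, G#dim, D and E are all diatonic. But Bdim (B–D–F) is foreign: the diatonic ii on degree 2 is Bm, whereas Bdim comes from A minor. It is labeled ii°.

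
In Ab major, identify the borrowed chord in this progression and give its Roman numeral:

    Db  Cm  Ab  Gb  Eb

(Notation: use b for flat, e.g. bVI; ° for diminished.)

Ab major has the diatonic set Ab, Bbm, Cm, Db, Eb, Fm, Gdim. Db, Cm, Ab and Eb are all diatonic. But Gb (Gb–Bb–Db) is foreign: the diatonic vii° on degree 7 is Gdim, whereas Gb comes from Ab minor. It is labeled bVII.

bVII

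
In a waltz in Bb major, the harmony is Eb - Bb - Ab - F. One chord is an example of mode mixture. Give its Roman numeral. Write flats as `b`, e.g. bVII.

bVII

In Bb major the diatonic chords are Bb, Cm, Dm, Eb, F, Gm, Adim. Of the given chords, Eb, Bb and F are diatonic. Ab (Ab–C–Eb) is not: scale degree 7 in Bb major carries Adim (vii°). In Bb minor the chord on that degree is Ab, so here it functions as bVII, borrowed from the parallel minor.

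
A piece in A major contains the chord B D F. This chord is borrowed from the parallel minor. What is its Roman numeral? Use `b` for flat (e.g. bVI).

The root B is the diatonic 2nd degree of A major; the borrowing shows in the chord quality. Diatonically A major has Bm (ii) on that degree; B–D–F is instead the diminished chord native to A minor, so it takes the label ii°.

ii°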